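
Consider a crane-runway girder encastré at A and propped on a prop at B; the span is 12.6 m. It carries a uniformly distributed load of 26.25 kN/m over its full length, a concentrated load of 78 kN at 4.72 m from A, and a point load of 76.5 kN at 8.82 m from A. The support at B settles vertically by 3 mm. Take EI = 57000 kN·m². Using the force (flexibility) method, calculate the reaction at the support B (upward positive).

R_B = 181.3 kN

Remove the prop at B; the released (primary) structure is a cantilever built in at A.
Deflection at B on the released cantilever, summing each load's contribution:
  UDL 26.25: wL⁴/(8EI) = 82703/EI
  point load 78 at a = 4.72: Pa²(3L − a)/(6EI) = 9581/EI
  point load 76.5 at a = 8.82: Pa²(3L − a)/(6EI) = 28744/EI
  δ_0 = 121028/EI
Tip deflection under a unit load at B: L³/(3EI) = 666.8/EI.
With EI = 57000 kN·m²: δ_0 = 2.1233 m and δ_{BB} = 0.011698 m/kN.
Compatibility — the beam at B must follow the support down by 0.003 m: δ_0 − R_B·δ_{BB} = 0.003, so R_B = (2.1233 − 0.003)/0.011698 = 181.3 kN.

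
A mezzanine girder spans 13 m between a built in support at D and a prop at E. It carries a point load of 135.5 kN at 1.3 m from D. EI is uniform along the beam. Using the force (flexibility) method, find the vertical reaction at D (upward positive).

Take the reaction at E as the redundant and release it; the primary structure is a cantilever fixed at D.
Deflection at E on the released cantilever, summing each load's contribution:
  point load 135.5 at a = 1.3: Pa²(3L − a)/(6EI) = 1439/EI
Tip deflection under a unit load at E: L³/(3EI) = 732.3/EI.
The prop prevents deflection at E: R_E = δ_0/δ_{EE} = 1439/732.3 = 1.965 kN.
Vertical equilibrium: R_D = ΣP − R_E = 135.5 − 1.965 = 133.5 kN.

R_D = 133.5 kN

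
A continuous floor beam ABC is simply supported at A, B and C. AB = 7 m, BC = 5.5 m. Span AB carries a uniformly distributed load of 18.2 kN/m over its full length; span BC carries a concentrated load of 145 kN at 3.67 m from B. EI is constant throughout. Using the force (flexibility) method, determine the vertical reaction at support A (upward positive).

Insert a hinge at B; M_B is the redundant, and each span becomes simply supported.
Rotations at B on the released spans (each span's end-slope, ×1/EI):
  span AB: UDL 18.2: wL³/(24EI) = 260.1/EI
  span BC: point load 145 at a = 3.67: Pab(L + b)/(6LEI) = 216.3/EI
  relative rotation θ_0 = (260.1 + 216.3)/EI = 476.4/EI
A unit hogging moment at B produces rotation L₁/(3EI) + L₂/(3EI) = 4.167/EI.
Compatibility: M_B·(L₁+L₂)/(3EI) = θ_0, giving M_B = 114.3 kN·m (hogging).
Span AB, ΣM about A with M_B applied at B: R_B^{AB}·7 = 445.9 + 114.3, so R_B^{AB} = 80.03 kN and R_A = 127.4 − 80.03 = 47.37 kN.

R_A = 47.37 kN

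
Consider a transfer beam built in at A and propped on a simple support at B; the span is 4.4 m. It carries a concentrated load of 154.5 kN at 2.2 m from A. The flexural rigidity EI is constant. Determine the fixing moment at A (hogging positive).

M_A = 127.5 kN·m

Remove the prop at B; the released (primary) structure is a cantilever built in at A.
Downward deflection at the released point B due to the loads:
  point load 154.5 at a = 2.2: Pa²(3L − a)/(6EI) = 1371/EI
Flexibility coefficient — unit upward force at B: δ_{BB} = L³/(3EI) = 28.39/EI.
The prop prevents deflection at B: R_B = δ_0/δ_{BB} = 1371/28.39 = 48.28 kN.
Moment equilibrium about A: M_A = Σ(load moments about A) − R_B·L = 339.9 − 48.28×4.4 = 127.5 kN·m.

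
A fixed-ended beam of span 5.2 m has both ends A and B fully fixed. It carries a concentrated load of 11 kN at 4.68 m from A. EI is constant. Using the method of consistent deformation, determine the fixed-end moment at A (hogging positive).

Release both end moments; the primary structure is a simply-supported span AB with redundants M_A and M_B.
Simple-span end rotations at A and B under the given loads:
  at A: point load 11 at a = 4.68: Pab(L + b)/(6LEI) = 4.908/EI
  at B: point load 11 at a = 4.68: Pab(L + a)/(6LEI) = 8.477/EI
  θ_A0 = 4.908/EI,  θ_B0 = 8.477/EI
Flexibility coefficients: a unit moment at one end gives L/(3EI) there and L/(6EI) at the far end, so f₁₁ = f₂₂ = 1.733/EI and f₁₂ = f₂₁ = 0.8667/EI.
Compatibility — zero rotation at each built-in end:
  1.733 M_A + 0.8667 M_B = 4.908
  0.8667 M_A + 1.733 M_B = 8.477
Solving the pair gives M_A = 0.5148 kN·m and M_B = 4.633 kN·m (hogging).

M_A = 0.5148 kN·m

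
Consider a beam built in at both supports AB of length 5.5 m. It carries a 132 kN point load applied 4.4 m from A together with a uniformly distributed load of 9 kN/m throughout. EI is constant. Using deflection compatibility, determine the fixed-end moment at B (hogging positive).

Release both end moments; the primary structure is a simply-supported span AB with redundants M_A and M_B.
Simple-span end rotations at A and B under the given loads:
  at A: point load 132 at a = 4.4: Pab(L + b)/(6LEI) = 127.8/EI
  at B: point load 132 at a = 4.4: Pab(L + a)/(6LEI) = 191.7/EI
  at A: UDL 9: wL³/(24EI) = 62.39/EI
  at B: UDL 9: wL³/(24EI) = 62.39/EI
  θ_A0 = 190.2/EI,  θ_B0 = 254.1/EI
Flexibility coefficients: a unit moment at one end gives L/(3EI) there and L/(6EI) at the far end, so f₁₁ = f₂₂ = 1.833/EI and f₁₂ = f₂₁ = 0.9167/EI.
Compatibility — zero rotation at each built-in end:
  1.833 M_A + 0.9167 M_B = 190.2
  0.9167 M_A + 1.833 M_B = 254.1
Solving the pair gives M_A = 45.92 kN·m and M_B = 115.6 kN·m (hogging).

M_B = 115.6 kN·m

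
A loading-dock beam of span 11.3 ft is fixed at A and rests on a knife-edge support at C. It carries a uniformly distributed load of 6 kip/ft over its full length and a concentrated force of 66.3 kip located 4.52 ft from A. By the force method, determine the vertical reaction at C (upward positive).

R_C = 39.22 kip

Take the reaction at C as the redundant and release it; the primary structure is a cantilever fixed at A.
Free-end deflection of the primary structure under the applied loading (downward +):
  UDL 6: wL⁴/(8EI) = 12229/EI
  point load 66.3 at a = 4.52: Pa²(3L − a)/(6EI) = 6633/EI
  δ_0 = 18861/EI
Flexibility coefficient — unit upward force at C: δ_{CC} = L³/(3EI) = 481/EI.
Compatibility at C: δ_0 − R_C·δ_{CC} = 0, so R_C = 18861/481 = 39.22 kip.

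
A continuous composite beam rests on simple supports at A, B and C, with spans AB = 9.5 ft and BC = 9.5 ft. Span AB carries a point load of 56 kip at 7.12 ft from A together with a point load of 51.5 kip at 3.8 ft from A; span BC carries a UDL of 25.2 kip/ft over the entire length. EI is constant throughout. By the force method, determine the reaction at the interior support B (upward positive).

R_B = 230 kip

Release continuity at B by inserting a hinge; the redundant is the internal moment M_B. The primary structure is two simply-supported spans AB and BC.
Discontinuity in slope at B on the released structure — sum the simple-span end rotations:
  span AB: point load 56 at a = 7.12: Pab(L + a)/(6LEI) = 276.7/EI
  span AB: point load 51.5 at a = 3.8: Pab(L + a)/(6LEI) = 260.3/EI
  span BC: UDL 25.2: wL³/(24EI) = 900.2/EI
  relative rotation θ_0 = (537 + 900.2)/EI = 1437/EI
A unit hogging moment at B produces rotation L₁/(3EI) + L₂/(3EI) = 6.333/EI.
Compatibility: M_B·(L₁+L₂)/(3EI) = θ_0, giving M_B = 226.9 kip·ft (hogging).
Span AB, ΣM about A with M_B applied at B: R_B^{AB}·9.5 = 594.4 + 226.9, so R_B^{AB} = 86.46 kip and R_A = 107.5 − 86.46 = 21.04 kip.
Span BC, ΣM about C: R_B^{BC}·9.5 = 1137 + 226.9, so R_B^{BC} = 143.6 kip and R_C = 239.4 − 143.6 = 95.81 kip.
R_B = 86.46 + 143.6 = 230 kip.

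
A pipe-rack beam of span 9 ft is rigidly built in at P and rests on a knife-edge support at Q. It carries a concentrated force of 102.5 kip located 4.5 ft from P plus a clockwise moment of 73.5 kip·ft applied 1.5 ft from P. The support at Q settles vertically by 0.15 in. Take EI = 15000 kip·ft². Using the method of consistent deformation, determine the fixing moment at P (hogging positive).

M_P = 219.7 kip·ft

Remove the prop at Q; the released (primary) structure is a cantilever built in at P.
Free-end deflection of the primary structure under the applied loading (downward +):
  point load 102.5 at a = 4.5: Pa²(3L − a)/(6EI) = 7784/EI
  clockwise couple 73.5 at a = 1.5: M₀a(2L − a)/(2EI) = 909.6/EI
  δ_0 = 8693/EI
Flexibility coefficient — unit upward force at Q: δ_{QQ} = L³/(3EI) = 243/EI.
With EI = 15000 kip·ft²: δ_0 = 0.57954 ft and δ_{QQ} = 0.0162 ft/kip.
Compatibility — the beam at Q must follow the support down by 0.0125 ft: δ_0 − R_Q·δ_{QQ} = 0.0125, so R_Q = (0.57954 − 0.0125)/0.0162 = 35 kip.
Moment equilibrium about P: M_P = Σ(load moments about P) − R_Q·L = 534.8 − 35×9 = 219.7 kip·ft.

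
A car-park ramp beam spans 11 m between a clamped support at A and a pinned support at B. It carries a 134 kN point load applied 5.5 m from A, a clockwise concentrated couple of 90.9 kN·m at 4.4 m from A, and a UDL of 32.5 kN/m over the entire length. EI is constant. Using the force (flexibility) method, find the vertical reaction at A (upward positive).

Take the reaction at B as the redundant and release it; the primary structure is a cantilever fixed at A.
Deflection at B on the released cantilever, summing each load's contribution:
  point load 134 at a = 5.5: Pa²(3L − a)/(6EI) = 18579/EI
  clockwise couple 90.9 at a = 4.4: M₀a(2L − a)/(2EI) = 3520/EI
  UDL 32.5: wL⁴/(8EI) = 59479/EI
  δ_0 = 81577/EI
Flexibility coefficient — unit upward force at B: δ_{BB} = L³/(3EI) = 443.7/EI.
The prop prevents deflection at B: R_B = δ_0/δ_{BB} = 81577/443.7 = 183.9 kN.
Vertical equilibrium: R_A = ΣP − R_B = 491.5 − 183.9 = 307.6 kN.

R_A = 307.6 kN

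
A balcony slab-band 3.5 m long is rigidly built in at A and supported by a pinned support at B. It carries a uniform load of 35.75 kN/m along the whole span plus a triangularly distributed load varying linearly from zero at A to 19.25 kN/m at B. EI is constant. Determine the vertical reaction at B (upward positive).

R_B = 65.45 kN

Choose R_B as the redundant. The primary structure is the cantilever fixed at A.
Downward deflection at the released point B due to the loads:
  UDL 35.75: wL⁴/(8EI) = 670.6/EI
  triangular load, peak 19.25 at the free end: 11w₀L⁴/(120EI) = 264.8/EI
  δ_0 = 935.4/EI
Flexibility coefficient — unit upward force at B: δ_{BB} = L³/(3EI) = 14.29/EI.
The prop prevents deflection at B: R_B = δ_0/δ_{BB} = 935.4/14.29 = 65.45 kN.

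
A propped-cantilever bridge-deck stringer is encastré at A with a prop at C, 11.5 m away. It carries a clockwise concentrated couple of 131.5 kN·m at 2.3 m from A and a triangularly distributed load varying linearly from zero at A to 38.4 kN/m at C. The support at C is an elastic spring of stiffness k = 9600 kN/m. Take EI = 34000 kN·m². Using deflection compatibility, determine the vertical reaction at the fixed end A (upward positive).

R_A = 94.07 kN

Take the reaction at C as the redundant and release it; the primary structure is a cantilever fixed at A.
Primary-structure tip deflection at C by superposition:
  clockwise couple 131.5 at a = 2.3: M₀a(2L − a)/(2EI) = 3130/EI
  triangular load, peak 38.4 at the free end: 11w₀L⁴/(120EI) = 61565/EI
  δ_0 = 64695/EI
Flexibility coefficient — unit upward force at C: δ_{CC} = L³/(3EI) = 507/EI.
With EI = 34000 kN·m²: δ_0 = 1.9028 m and δ_{CC} = 0.014911 m/kN.
Compatibility — the spring shortens by R_C/k under the reaction it provides: δ_0 − R_C·δ_{CC} = R_C/k. With 1/k = 0.000104 m/kN, R_C = δ_0 / (δ_{CC} + 1/k) = 1.9028 / (0.014911 + 0.000104) = 126.7 kN.
Vertical equilibrium: R_A = ΣP − R_C = 220.8 − 126.7 = 94.07 kN.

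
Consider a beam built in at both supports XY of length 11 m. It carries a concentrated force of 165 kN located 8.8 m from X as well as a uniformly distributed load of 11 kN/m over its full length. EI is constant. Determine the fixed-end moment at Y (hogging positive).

Release both end moments; the primary structure is a simply-supported span XY with redundants M_X and M_Y.
On the primary (simply-supported) span, the end slopes from the loading are:
  at X: point load 165 at a = 8.8: Pab(L + b)/(6LEI) = 638.9/EI
  at Y: point load 165 at a = 8.8: Pab(L + a)/(6LEI) = 958.3/EI
  at X: UDL 11: wL³/(24EI) = 610/EI
  at Y: UDL 11: wL³/(24EI) = 610/EI
  θ_X0 = 1249/EI,  θ_Y0 = 1568/EI
Flexibility coefficients: a unit moment at one end gives L/(3EI) there and L/(6EI) at the far end, so f₁₁ = f₂₂ = 3.667/EI and f₁₂ = f₂₁ = 1.833/EI.
Compatibility — zero rotation at each built-in end:
  3.667 M_X + 1.833 M_Y = 1249
  1.833 M_X + 3.667 M_Y = 1568
Solving the pair gives M_X = 169 kN·m and M_Y = 343.2 kN·m (hogging).

M_Y = 343.2 kN·m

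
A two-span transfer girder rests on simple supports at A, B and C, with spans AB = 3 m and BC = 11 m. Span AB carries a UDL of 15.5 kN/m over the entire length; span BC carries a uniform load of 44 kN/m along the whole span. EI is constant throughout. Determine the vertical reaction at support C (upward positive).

Release continuity at B by inserting a hinge; the redundant is the internal moment M_B. The primary structure is two simply-supported spans AB and BC.
Rotations at B on the released spans (each span's end-slope, ×1/EI):
  span AB: UDL 15.5: wL³/(24EI) = 17.44/EI
  span BC: UDL 44: wL³/(24EI) = 2440/EI
  relative rotation θ_0 = (17.44 + 2440)/EI = 2458/EI
A unit hogging moment at B produces rotation L₁/(3EI) + L₂/(3EI) = 4.667/EI.
Compatibility: M_B·(L₁+L₂)/(3EI) = θ_0, giving M_B = 526.6 kN·m (hogging).
Span BC, ΣM about C: R_B^{BC}·11 = 2662 + 526.6, so R_B^{BC} = 289.9 kN and R_C = 484 − 289.9 = 194.1 kN.

R_C = 194.1 kN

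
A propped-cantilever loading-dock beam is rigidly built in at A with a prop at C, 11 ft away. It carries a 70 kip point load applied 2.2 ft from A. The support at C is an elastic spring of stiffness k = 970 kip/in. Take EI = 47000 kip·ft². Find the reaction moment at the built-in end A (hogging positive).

Release the roller at C. Primary structure: cantilever fixed at A.
Deflection at C on the released cantilever, summing each load's contribution:
  point load 70 at a = 2.2: Pa²(3L − a)/(6EI) = 1739/EI
Tip deflection under a unit load at C: L³/(3EI) = 443.7/EI.
With EI = 47000 kip·ft²: δ_0 = 0.037004 ft and δ_{CC} = 0.00944 ft/kip.
Compatibility — the spring shortens by R_C/k under the reaction it provides: δ_0 − R_C·δ_{CC} = R_C/k. With 1/k = 1/(970×12) ft/kip = 0.000086 ft/kip, R_C = δ_0 / (δ_{CC} + 1/k) = 0.037004 / (0.00944 + 0.000086) = 3.885 kip.
Moment equilibrium about A: M_A = Σ(load moments about A) − R_C·L = 154 − 3.885×11 = 111.3 kip·ft.

M_A = 111.3 kip·ft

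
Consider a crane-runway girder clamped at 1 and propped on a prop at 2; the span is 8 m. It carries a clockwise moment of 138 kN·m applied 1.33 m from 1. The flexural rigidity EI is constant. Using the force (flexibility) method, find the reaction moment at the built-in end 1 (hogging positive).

Remove the prop at 2; the released (primary) structure is a cantilever built in at 1.
Deflection at 2 on the released cantilever, summing each load's contribution:
  clockwise couple 138 at a = 1.33: M₀a(2L − a)/(2EI) = 1346/EI
Tip deflection under a unit load at 2: L³/(3EI) = 170.7/EI.
Compatibility at 2: δ_0 − R_2·δ_{22} = 0, so R_2 = 1346/170.7 = 7.888 kN.
Moment equilibrium about 1: M_1 = Σ(load moments about 1) − R_2·L = 138 − 7.888×8 = 74.89 kN·m.

M_1 = 74.89 kN·m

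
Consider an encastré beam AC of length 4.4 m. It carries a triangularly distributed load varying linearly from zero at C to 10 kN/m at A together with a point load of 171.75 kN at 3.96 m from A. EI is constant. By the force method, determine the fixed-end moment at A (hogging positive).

Release both end moments; the primary structure is a simply-supported span AC with redundants M_A and M_C.
End rotations of the released simple span under the applied load (×1/EI):
  at A: triangular load, peak 10: w₀L³/(45EI) = 18.93/EI
  at C: triangular load, peak 10: 7w₀L³/(360EI) = 16.56/EI
  at A: point load 171.75 at a = 3.96: Pab(L + b)/(6LEI) = 54.86/EI
  at C: point load 171.75 at a = 3.96: Pab(L + a)/(6LEI) = 94.76/EI
  θ_A0 = 73.79/EI,  θ_C0 = 111.3/EI
Flexibility coefficients: a unit moment at one end gives L/(3EI) there and L/(6EI) at the far end, so f₁₁ = f₂₂ = 1.467/EI and f₁₂ = f₂₁ = 0.7333/EI.
Compatibility — zero rotation at each built-in end:
  1.467 M_A + 0.7333 M_C = 73.79
  0.7333 M_A + 1.467 M_C = 111.3
Solving the pair gives M_A = 16.48 kN·m and M_C = 67.67 kN·m (hogging).

M_A = 16.48 kN·m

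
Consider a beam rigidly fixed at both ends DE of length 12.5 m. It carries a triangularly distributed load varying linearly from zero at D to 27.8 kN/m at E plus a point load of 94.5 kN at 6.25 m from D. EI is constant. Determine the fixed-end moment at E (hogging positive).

Release both end moments; the primary structure is a simply-supported span DE with redundants M_D and M_E.
End rotations of the released simple span under the applied load (×1/EI):
  at D: triangular load, peak 27.8: 7w₀L³/(360EI) = 1056/EI
  at E: triangular load, peak 27.8: w₀L³/(45EI) = 1207/EI
  at D: point load 94.5 at a = 6.25: Pab(L + b)/(6LEI) = 922.9/EI
  at E: point load 94.5 at a = 6.25: Pab(L + a)/(6LEI) = 922.9/EI
  θ_D0 = 1979/EI,  θ_E0 = 2129/EI
Flexibility coefficients: a unit moment at one end gives L/(3EI) there and L/(6EI) at the far end, so f₁₁ = f₂₂ = 4.167/EI and f₁₂ = f₂₁ = 2.083/EI.
Compatibility — zero rotation at each built-in end:
  4.167 M_D + 2.083 M_E = 1979
  2.083 M_D + 4.167 M_E = 2129
Solving the pair gives M_D = 292.4 kN·m and M_E = 364.8 kN·m (hogging).

M_E = 364.8 kN·m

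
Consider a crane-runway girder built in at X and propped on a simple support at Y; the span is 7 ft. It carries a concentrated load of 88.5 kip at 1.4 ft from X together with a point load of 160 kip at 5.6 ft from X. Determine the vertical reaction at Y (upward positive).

R_Y = 117.6 kip

Release the roller at Y. Primary structure: cantilever fixed at X.
Primary-structure tip deflection at Y by superposition:
  point load 88.5 at a = 1.4: Pa²(3L − a)/(6EI) = 566.6/EI
  point load 160 at a = 5.6: Pa²(3L − a)/(6EI) = 12879/EI
  δ_0 = 13445/EI
Tip deflection under a unit load at Y: L³/(3EI) = 114.3/EI.
Compatibility at Y: δ_0 − R_Y·δ_{YY} = 0, so R_Y = 13445/114.3 = 117.6 kip.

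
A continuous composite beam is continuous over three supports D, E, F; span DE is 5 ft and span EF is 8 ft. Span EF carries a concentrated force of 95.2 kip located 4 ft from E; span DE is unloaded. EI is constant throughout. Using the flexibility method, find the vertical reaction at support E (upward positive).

Release continuity at E by inserting a hinge; the redundant is the internal moment M_E. The primary structure is two simply-supported spans DE and EF.
Rotations at E on the released spans (each span's end-slope, ×1/EI):
  span EF: point load 95.2 at a = 4: Pab(L + b)/(6LEI) = 380.8/EI
  relative rotation θ_0 = (0 + 380.8)/EI = 380.8/EI
A unit hogging moment at E produces rotation L₁/(3EI) + L₂/(3EI) = 4.333/EI.
Compatibility: M_E·(L₁+L₂)/(3EI) = θ_0, giving M_E = 87.88 kip·ft (hogging).
Span DE, ΣM about D with M_E applied at E: R_E^{DE}·5 = 0 + 87.88, so R_E^{DE} = 17.58 kip and R_D = 0 − 17.58 = -17.58 kip.
Span EF, ΣM about F: R_E^{EF}·8 = 380.8 + 87.88, so R_E^{EF} = 58.58 kip and R_F = 95.2 − 58.58 = 36.62 kip.
R_E = 17.58 + 58.58 = 76.16 kip.

R_E = 76.16 kip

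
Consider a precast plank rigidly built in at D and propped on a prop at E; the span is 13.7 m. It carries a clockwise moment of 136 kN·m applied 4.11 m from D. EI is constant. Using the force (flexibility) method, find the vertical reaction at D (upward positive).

Choose R_E as the redundant. The primary structure is the cantilever fixed at D.
Downward deflection at the released point E due to the loads:
  clockwise couple 136 at a = 4.11: M₀a(2L − a)/(2EI) = 6509/EI
Tip deflection under a unit load at E: L³/(3EI) = 857.1/EI.
The prop prevents deflection at E: R_E = δ_0/δ_{EE} = 6509/857.1 = 7.594 kN.
Vertical equilibrium: R_D = ΣP − R_E = 0 − 7.594 = -7.594 kN.

R_D = -7.594 kN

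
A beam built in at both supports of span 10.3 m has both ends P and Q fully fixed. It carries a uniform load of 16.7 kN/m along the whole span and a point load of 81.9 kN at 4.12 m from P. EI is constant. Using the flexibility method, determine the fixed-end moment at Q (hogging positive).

Take the two fixed-end moments M_P, M_Q as redundants; the released structure is the simple span PQ.
End rotations of the released simple span under the applied load (×1/EI):
  at P: UDL 16.7: wL³/(24EI) = 760.4/EI
  at Q: UDL 16.7: wL³/(24EI) = 760.4/EI
  at P: point load 81.9 at a = 4.12: Pab(L + b)/(6LEI) = 556.1/EI
  at Q: point load 81.9 at a = 4.12: Pab(L + a)/(6LEI) = 486.6/EI
  θ_P0 = 1316/EI,  θ_Q0 = 1247/EI
Flexibility coefficients: a unit moment at one end gives L/(3EI) there and L/(6EI) at the far end, so f₁₁ = f₂₂ = 3.433/EI and f₁₂ = f₂₁ = 1.717/EI.
Compatibility — zero rotation at each built-in end:
  3.433 M_P + 1.717 M_Q = 1316
  1.717 M_P + 3.433 M_Q = 1247
Solving the pair gives M_P = 269.1 kN·m and M_Q = 228.6 kN·m (hogging).

M_Q = 228.6 kN·m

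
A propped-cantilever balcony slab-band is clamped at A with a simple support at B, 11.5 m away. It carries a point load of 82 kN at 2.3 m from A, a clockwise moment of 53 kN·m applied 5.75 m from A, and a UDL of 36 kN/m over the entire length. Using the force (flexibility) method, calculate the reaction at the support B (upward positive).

R_B = 165 kN

Remove the prop at B; the released (primary) structure is a cantilever built in at A.
Deflection at B on the released cantilever, summing each load's contribution:
  point load 82 at a = 2.3: Pa²(3L − a)/(6EI) = 2328/EI
  clockwise couple 53 at a = 5.75: M₀a(2L − a)/(2EI) = 2628/EI
  UDL 36: wL⁴/(8EI) = 78705/EI
  δ_0 = 83662/EI
Flexibility coefficient — unit upward force at B: δ_{BB} = L³/(3EI) = 507/EI.
Compatibility at B: δ_0 − R_B·δ_{BB} = 0, so R_B = 83662/507 = 165 kN.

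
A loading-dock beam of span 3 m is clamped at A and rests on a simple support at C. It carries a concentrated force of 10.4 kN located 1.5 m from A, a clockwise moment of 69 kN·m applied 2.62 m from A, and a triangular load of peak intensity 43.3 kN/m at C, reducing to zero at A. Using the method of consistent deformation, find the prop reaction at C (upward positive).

R_C = 72.92 kN

Remove the prop at C; the released (primary) structure is a cantilever built in at A.
Downward deflection at the released point C due to the loads:
  point load 10.4 at a = 1.5: Pa²(3L − a)/(6EI) = 29.25/EI
  clockwise couple 69 at a = 2.62: M₀a(2L − a)/(2EI) = 305.5/EI
  triangular load, peak 43.3 at the free end: 11w₀L⁴/(120EI) = 321.5/EI
  δ_0 = 656.3/EI
Flexibility coefficient — unit upward force at C: δ_{CC} = L³/(3EI) = 9/EI.
The prop prevents deflection at C: R_C = δ_0/δ_{CC} = 656.3/9 = 72.92 kN.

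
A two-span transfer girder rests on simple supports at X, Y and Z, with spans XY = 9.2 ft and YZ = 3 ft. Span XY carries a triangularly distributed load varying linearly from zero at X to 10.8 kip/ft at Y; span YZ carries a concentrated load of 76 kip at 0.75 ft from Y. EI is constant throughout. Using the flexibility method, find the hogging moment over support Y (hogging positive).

M_Y = 55.15 kip·ft

Insert a hinge at Y; M_Y is the redundant, and each span becomes simply supported.
End slopes at the hinge Y, treating each span as simply supported:
  span XY: triangular load, peak 10.8: w₀L³/(45EI) = 186.9/EI
  span YZ: point load 76 at a = 0.75: Pab(L + b)/(6LEI) = 37.41/EI
  relative rotation θ_0 = (186.9 + 37.41)/EI = 224.3/EI
A unit hogging moment at Y produces rotation L₁/(3EI) + L₂/(3EI) = 4.067/EI.
Slope continuity at Y: θ_0 = M_Y·4.067/EI, so M_Y = 224.3/4.067 = 55.15 kip·ft (hogging).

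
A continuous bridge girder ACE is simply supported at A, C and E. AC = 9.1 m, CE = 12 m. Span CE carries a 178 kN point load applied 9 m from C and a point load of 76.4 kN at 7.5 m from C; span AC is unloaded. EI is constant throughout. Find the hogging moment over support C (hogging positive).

M_C = 226.4 kN·m

Take M_C as the redundant. Released structure: two simple spans AC and CE with a hinge at C.
End slopes at the hinge C, treating each span as simply supported:
  span CE: point load 178 at a = 9: Pab(L + b)/(6LEI) = 1001/EI
  span CE: point load 76.4 at a = 7.5: Pab(L + b)/(6LEI) = 590.9/EI
  relative rotation θ_0 = (0 + 1592)/EI = 1592/EI
A unit hogging moment at C produces rotation L₁/(3EI) + L₂/(3EI) = 7.033/EI.
Slope continuity at C: θ_0 = M_C·7.033/EI, so M_C = 1592/7.033 = 226.4 kN·m (hogging).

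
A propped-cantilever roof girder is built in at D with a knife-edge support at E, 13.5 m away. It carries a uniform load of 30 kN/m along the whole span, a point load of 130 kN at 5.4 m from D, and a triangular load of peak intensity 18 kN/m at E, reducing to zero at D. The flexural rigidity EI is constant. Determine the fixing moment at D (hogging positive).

Release the roller at E. Primary structure: cantilever fixed at D.
Deflection at E on the released cantilever, summing each load's contribution:
  UDL 30: wL⁴/(8EI) = 124556/EI
  point load 130 at a = 5.4: Pa²(3L − a)/(6EI) = 22176/EI
  triangular load, peak 18 at the free end: 11w₀L⁴/(120EI) = 54805/EI
  δ_0 = 201538/EI
Flexibility coefficient — unit upward force at E: δ_{EE} = L³/(3EI) = 820.1/EI.
The prop prevents deflection at E: R_E = δ_0/δ_{EE} = 201538/820.1 = 245.7 kN.
Moment equilibrium about D: M_D = Σ(load moments about D) − R_E·L = 4529 − 245.7×13.5 = 1212 kN·m.

M_D = 1212 kN·m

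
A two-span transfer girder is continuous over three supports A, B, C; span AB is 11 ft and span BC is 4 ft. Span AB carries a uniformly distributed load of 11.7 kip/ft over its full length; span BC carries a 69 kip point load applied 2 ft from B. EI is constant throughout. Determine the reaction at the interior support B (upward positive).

R_B = 147.8 kip

Release continuity at B by inserting a hinge; the redundant is the internal moment M_B. The primary structure is two simply-supported spans AB and BC.
End slopes at the hinge B, treating each span as simply supported:
  span AB: UDL 11.7: wL³/(24EI) = 648.9/EI
  span BC: point load 69 at a = 2: Pab(L + b)/(6LEI) = 69/EI
  relative rotation θ_0 = (648.9 + 69)/EI = 717.9/EI
A unit hogging moment at B produces rotation L₁/(3EI) + L₂/(3EI) = 5/EI.
Compatibility: M_B·(L₁+L₂)/(3EI) = θ_0, giving M_B = 143.6 kip·ft (hogging).
Span AB, ΣM about A with M_B applied at B: R_B^{AB}·11 = 707.9 + 143.6, so R_B^{AB} = 77.4 kip and R_A = 128.7 − 77.4 = 51.3 kip.
Span BC, ΣM about C: R_B^{BC}·4 = 138 + 143.6, so R_B^{BC} = 70.39 kip and R_C = 69 − 70.39 = -1.393 kip.
R_B = 77.4 + 70.39 = 147.8 kip.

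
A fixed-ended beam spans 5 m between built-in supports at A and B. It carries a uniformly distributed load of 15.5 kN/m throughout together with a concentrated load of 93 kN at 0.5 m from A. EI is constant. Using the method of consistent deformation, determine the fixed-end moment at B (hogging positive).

Release both end moments; the primary structure is a simply-supported span AB with redundants M_A and M_B.
Simple-span end rotations at A and B under the given loads:
  at A: UDL 15.5: wL³/(24EI) = 80.73/EI
  at B: UDL 15.5: wL³/(24EI) = 80.73/EI
  at A: point load 93 at a = 0.5: Pab(L + b)/(6LEI) = 66.26/EI
  at B: point load 93 at a = 0.5: Pab(L + a)/(6LEI) = 38.36/EI
  θ_A0 = 147/EI,  θ_B0 = 119.1/EI
Flexibility coefficients: a unit moment at one end gives L/(3EI) there and L/(6EI) at the far end, so f₁₁ = f₂₂ = 1.667/EI and f₁₂ = f₂₁ = 0.8333/EI.
Compatibility — zero rotation at each built-in end:
  1.667 M_A + 0.8333 M_B = 147
  0.8333 M_A + 1.667 M_B = 119.1
Solving the pair gives M_A = 69.96 kN·m and M_B = 36.48 kN·m (hogging).

M_B = 36.48 kN·m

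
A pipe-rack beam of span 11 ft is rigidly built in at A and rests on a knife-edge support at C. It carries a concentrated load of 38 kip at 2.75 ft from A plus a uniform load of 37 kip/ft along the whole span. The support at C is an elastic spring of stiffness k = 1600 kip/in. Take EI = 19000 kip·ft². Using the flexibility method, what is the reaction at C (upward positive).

Choose R_C as the redundant. The primary structure is the cantilever fixed at A.
Deflection at C on the released cantilever, summing each load's contribution:
  point load 38 at a = 2.75: Pa²(3L − a)/(6EI) = 1449/EI
  UDL 37: wL⁴/(8EI) = 67715/EI
  δ_0 = 69163/EI
Flexibility coefficient — unit upward force at C: δ_{CC} = L³/(3EI) = 443.7/EI.
With EI = 19000 kip·ft²: δ_0 = 3.6402 ft and δ_{CC} = 0.023351 ft/kip.
Compatibility — the spring shortens by R_C/k under the reaction it provides: δ_0 − R_C·δ_{CC} = R_C/k. With 1/k = 1/(1600×12) ft/kip = 0.000052 ft/kip, R_C = δ_0 / (δ_{CC} + 1/k) = 3.6402 / (0.023351 + 0.000052) = 155.5 kip.

R_C = 155.5 kip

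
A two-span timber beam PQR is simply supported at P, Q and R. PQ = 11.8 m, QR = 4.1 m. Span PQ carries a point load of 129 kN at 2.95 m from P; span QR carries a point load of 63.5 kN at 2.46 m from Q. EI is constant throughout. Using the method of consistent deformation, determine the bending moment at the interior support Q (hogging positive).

M_Q = 143.7 kN·m

Take M_Q as the redundant. Released structure: two simple spans PQ and QR with a hinge at Q.
End slopes at the hinge Q, treating each span as simply supported:
  span PQ: point load 129 at a = 2.95: Pab(L + a)/(6LEI) = 701.6/EI
  span QR: point load 63.5 at a = 2.46: Pab(L + b)/(6LEI) = 59.78/EI
  relative rotation θ_0 = (701.6 + 59.78)/EI = 761.4/EI
A unit hogging moment at Q produces rotation L₁/(3EI) + L₂/(3EI) = 5.3/EI.
Slope continuity at Q: θ_0 = M_Q·5.3/EI, so M_Q = 761.4/5.3 = 143.7 kN·m (hogging).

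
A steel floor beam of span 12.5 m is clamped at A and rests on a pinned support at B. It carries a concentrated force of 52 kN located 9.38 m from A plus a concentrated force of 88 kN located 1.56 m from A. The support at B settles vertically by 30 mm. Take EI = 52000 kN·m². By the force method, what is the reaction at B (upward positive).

Take the reaction at B as the redundant and release it; the primary structure is a cantilever fixed at A.
Deflection at B on the released cantilever, summing each load's contribution:
  point load 52 at a = 9.38: Pa²(3L − a)/(6EI) = 21442/EI
  point load 88 at a = 1.56: Pa²(3L − a)/(6EI) = 1283/EI
  δ_0 = 22725/EI
Flexibility coefficient — unit upward force at B: δ_{BB} = L³/(3EI) = 651/EI.
With EI = 52000 kN·m²: δ_0 = 0.43702 m and δ_{BB} = 0.01252 m/kN.
Compatibility — the beam at B must follow the support down by 0.03 m: δ_0 − R_B·δ_{BB} = 0.03, so R_B = (0.43702 − 0.03)/0.01252 = 32.51 kN.

R_B = 32.51 kN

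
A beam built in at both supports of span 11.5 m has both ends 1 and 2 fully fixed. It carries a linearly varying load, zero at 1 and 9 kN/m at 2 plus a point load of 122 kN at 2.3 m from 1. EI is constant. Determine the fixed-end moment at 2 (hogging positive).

M_2 = 104.4 kN·m

Take the two fixed-end moments M_1, M_2 as redundants; the released structure is the simple span 12.
Simple-span end rotations at 1 and 2 under the given loads:
  at 1: triangular load, peak 9: 7w₀L³/(360EI) = 266.2/EI
  at 2: triangular load, peak 9: w₀L³/(45EI) = 304.2/EI
  at 1: point load 122 at a = 2.3: Pab(L + b)/(6LEI) = 774.5/EI
  at 2: point load 122 at a = 2.3: Pab(L + a)/(6LEI) = 516.3/EI
  θ_10 = 1041/EI,  θ_20 = 820.5/EI
Flexibility coefficients: a unit moment at one end gives L/(3EI) there and L/(6EI) at the far end, so f₁₁ = f₂₂ = 3.833/EI and f₁₂ = f₂₁ = 1.917/EI.
Compatibility — zero rotation at each built-in end:
  3.833 M_1 + 1.917 M_2 = 1041
  1.917 M_1 + 3.833 M_2 = 820.5
Solving the pair gives M_1 = 219.3 kN·m and M_2 = 104.4 kN·m (hogging).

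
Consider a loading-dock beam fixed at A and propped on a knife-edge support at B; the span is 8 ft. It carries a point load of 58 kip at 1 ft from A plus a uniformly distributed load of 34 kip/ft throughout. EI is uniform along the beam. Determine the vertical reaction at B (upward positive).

Remove the prop at B; the released (primary) structure is a cantilever built in at A.
Downward deflection at the released point B due to the loads:
  point load 58 at a = 1: Pa²(3L − a)/(6EI) = 222.3/EI
  UDL 34: wL⁴/(8EI) = 17408/EI
  δ_0 = 17630/EI
Tip deflection under a unit load at B: L³/(3EI) = 170.7/EI.
Compatibility at B: δ_0 − R_B·δ_{BB} = 0, so R_B = 17630/170.7 = 103.3 kip.

R_B = 103.3 kip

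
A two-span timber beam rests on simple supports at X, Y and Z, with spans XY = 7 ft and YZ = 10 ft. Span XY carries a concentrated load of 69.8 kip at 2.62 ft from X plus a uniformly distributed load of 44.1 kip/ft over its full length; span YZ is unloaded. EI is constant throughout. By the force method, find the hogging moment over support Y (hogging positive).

Release continuity at Y by inserting a hinge; the redundant is the internal moment M_Y. The primary structure is two simply-supported spans XY and YZ.
Discontinuity in slope at Y on the released structure — sum the simple-span end rotations:
  span XY: point load 69.8 at a = 2.62: Pab(L + a)/(6LEI) = 183.5/EI
  span XY: UDL 44.1: wL³/(24EI) = 630.3/EI
  relative rotation θ_0 = (813.7 + 0)/EI = 813.7/EI
A unit hogging moment at Y produces rotation L₁/(3EI) + L₂/(3EI) = 5.667/EI.
Compatibility: M_Y·(L₁+L₂)/(3EI) = θ_0, giving M_Y = 143.6 kip·ft (hogging).

M_Y = 143.6 kip·ft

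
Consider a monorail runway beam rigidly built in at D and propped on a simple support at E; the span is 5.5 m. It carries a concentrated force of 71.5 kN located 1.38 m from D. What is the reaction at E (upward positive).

Choose R_E as the redundant. The primary structure is the cantilever fixed at D.
Primary-structure tip deflection at E by superposition:
  point load 71.5 at a = 1.38: Pa²(3L − a)/(6EI) = 343.1/EI
Flexibility coefficient — unit upward force at E: δ_{EE} = L³/(3EI) = 55.46/EI.
The prop prevents deflection at E: R_E = δ_0/δ_{EE} = 343.1/55.46 = 6.187 kN.

R_E = 6.187 kN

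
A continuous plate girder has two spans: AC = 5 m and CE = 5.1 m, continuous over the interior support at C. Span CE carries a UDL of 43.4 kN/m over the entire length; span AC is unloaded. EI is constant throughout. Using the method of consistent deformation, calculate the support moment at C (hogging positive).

M_C = 71.25 kN·m

Insert a hinge at C; M_C is the redundant, and each span becomes simply supported.
Rotations at C on the released spans (each span's end-slope, ×1/EI):
  span CE: UDL 43.4: wL³/(24EI) = 239.9/EI
  relative rotation θ_0 = (0 + 239.9)/EI = 239.9/EI
A unit hogging moment at C produces rotation L₁/(3EI) + L₂/(3EI) = 3.367/EI.
Compatibility: M_C·(L₁+L₂)/(3EI) = θ_0, giving M_C = 71.25 kN·m (hogging).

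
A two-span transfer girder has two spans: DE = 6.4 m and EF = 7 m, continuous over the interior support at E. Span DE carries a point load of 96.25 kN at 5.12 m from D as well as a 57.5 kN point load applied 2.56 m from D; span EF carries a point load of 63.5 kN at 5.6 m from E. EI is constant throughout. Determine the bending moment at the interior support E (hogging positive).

Insert a hinge at E; M_E is the redundant, and each span becomes simply supported.
Rotations at E on the released spans (each span's end-slope, ×1/EI):
  span DE: point load 96.25 at a = 5.12: Pab(L + a)/(6LEI) = 189.2/EI
  span DE: point load 57.5 at a = 2.56: Pab(L + a)/(6LEI) = 131.9/EI
  span EF: point load 63.5 at a = 5.6: Pab(L + b)/(6LEI) = 99.57/EI
  relative rotation θ_0 = (321.1 + 99.57)/EI = 420.7/EI
A unit hogging moment at E produces rotation L₁/(3EI) + L₂/(3EI) = 4.467/EI.
Compatibility: M_E·(L₁+L₂)/(3EI) = θ_0, giving M_E = 94.19 kN·m (hogging).

M_E = 94.19 kN·m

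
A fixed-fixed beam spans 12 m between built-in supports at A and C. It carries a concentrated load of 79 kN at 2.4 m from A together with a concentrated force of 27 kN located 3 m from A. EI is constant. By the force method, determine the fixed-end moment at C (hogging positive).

M_C = 45.52 kN·m

Take the two fixed-end moments M_A, M_C as redundants; the released structure is the simple span AC.
Simple-span end rotations at A and C under the given loads:
  at A: point load 79 at a = 2.4: Pab(L + b)/(6LEI) = 546/EI
  at C: point load 79 at a = 2.4: Pab(L + a)/(6LEI) = 364/EI
  at A: point load 27 at a = 3: Pab(L + b)/(6LEI) = 212.6/EI
  at C: point load 27 at a = 3: Pab(L + a)/(6LEI) = 151.9/EI
  θ_A0 = 758.7/EI,  θ_C0 = 515.9/EI
Flexibility coefficients: a unit moment at one end gives L/(3EI) there and L/(6EI) at the far end, so f₁₁ = f₂₂ = 4/EI and f₁₂ = f₂₁ = 2/EI.
Compatibility — zero rotation at each built-in end:
  4 M_A + 2 M_C = 758.7
  2 M_A + 4 M_C = 515.9
Solving the pair gives M_A = 166.9 kN·m and M_C = 45.52 kN·m (hogging).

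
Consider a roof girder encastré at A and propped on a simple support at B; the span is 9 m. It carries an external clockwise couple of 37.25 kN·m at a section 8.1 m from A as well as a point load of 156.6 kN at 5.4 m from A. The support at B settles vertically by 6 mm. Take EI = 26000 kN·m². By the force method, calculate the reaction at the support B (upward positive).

R_B = 73.16 kN

Remove the prop at B; the released (primary) structure is a cantilever built in at A.
Primary-structure tip deflection at B by superposition:
  clockwise couple 37.25 at a = 8.1: M₀a(2L − a)/(2EI) = 1494/EI
  point load 156.6 at a = 5.4: Pa²(3L − a)/(6EI) = 16439/EI
  δ_0 = 17933/EI
Tip deflection under a unit load at B: L³/(3EI) = 243/EI.
With EI = 26000 kN·m²: δ_0 = 0.68972 m and δ_{BB} = 0.009346 m/kN.
Compatibility — the beam at B must follow the support down by 0.006 m: δ_0 − R_B·δ_{BB} = 0.006, so R_B = (0.68972 − 0.006)/0.009346 = 73.16 kN.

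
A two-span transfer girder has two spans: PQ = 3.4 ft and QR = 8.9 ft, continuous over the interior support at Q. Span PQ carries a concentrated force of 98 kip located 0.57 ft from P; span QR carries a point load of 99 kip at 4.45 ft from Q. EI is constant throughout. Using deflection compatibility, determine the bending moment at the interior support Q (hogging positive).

M_Q = 127 kip·ft

Insert a hinge at Q; M_Q is the redundant, and each span becomes simply supported.
Discontinuity in slope at Q on the released structure — sum the simple-span end rotations:
  span PQ: point load 98 at a = 0.57: Pab(L + a)/(6LEI) = 30.76/EI
  span QR: point load 99 at a = 4.45: Pab(L + b)/(6LEI) = 490.1/EI
  relative rotation θ_0 = (30.76 + 490.1)/EI = 520.9/EI
A unit hogging moment at Q produces rotation L₁/(3EI) + L₂/(3EI) = 4.1/EI.
Slope continuity at Q: θ_0 = M_Q·4.1/EI, so M_Q = 520.9/4.1 = 127 kip·ft (hogging).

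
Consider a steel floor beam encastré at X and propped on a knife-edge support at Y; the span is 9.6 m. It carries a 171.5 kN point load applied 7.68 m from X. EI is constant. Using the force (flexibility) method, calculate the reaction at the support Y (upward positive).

Take the reaction at Y as the redundant and release it; the primary structure is a cantilever fixed at X.
Primary-structure tip deflection at Y by superposition:
  point load 171.5 at a = 7.68: Pa²(3L − a)/(6EI) = 35606/EI
Flexibility coefficient — unit upward force at Y: δ_{YY} = L³/(3EI) = 294.9/EI.
Compatibility at Y: δ_0 − R_Y·δ_{YY} = 0, so R_Y = 35606/294.9 = 120.7 kN.

R_Y = 120.7 kN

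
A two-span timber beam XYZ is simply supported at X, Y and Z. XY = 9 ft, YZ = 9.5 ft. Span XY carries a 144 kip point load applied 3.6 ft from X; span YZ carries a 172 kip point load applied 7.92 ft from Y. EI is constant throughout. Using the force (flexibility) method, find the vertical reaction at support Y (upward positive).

Release continuity at Y by inserting a hinge; the redundant is the internal moment M_Y. The primary structure is two simply-supported spans XY and YZ.
Rotations at Y on the released spans (each span's end-slope, ×1/EI):
  span XY: point load 144 at a = 3.6: Pab(L + a)/(6LEI) = 653.2/EI
  span YZ: point load 172 at a = 7.92: Pab(L + b)/(6LEI) = 418.4/EI
  relative rotation θ_0 = (653.2 + 418.4)/EI = 1072/EI
A unit hogging moment at Y produces rotation L₁/(3EI) + L₂/(3EI) = 6.167/EI.
Slope continuity at Y: θ_0 = M_Y·6.167/EI, so M_Y = 1072/6.167 = 173.8 kip·ft (hogging).
Span XY, ΣM about X with M_Y applied at Y: R_Y^{XY}·9 = 518.4 + 173.8, so R_Y^{XY} = 76.91 kip and R_X = 144 − 76.91 = 67.09 kip.
Span YZ, ΣM about Z: R_Y^{YZ}·9.5 = 271.8 + 173.8, so R_Y^{YZ} = 46.9 kip and R_Z = 172 − 46.9 = 125.1 kip.
R_Y = 76.91 + 46.9 = 123.8 kip.

R_Y = 123.8 kip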